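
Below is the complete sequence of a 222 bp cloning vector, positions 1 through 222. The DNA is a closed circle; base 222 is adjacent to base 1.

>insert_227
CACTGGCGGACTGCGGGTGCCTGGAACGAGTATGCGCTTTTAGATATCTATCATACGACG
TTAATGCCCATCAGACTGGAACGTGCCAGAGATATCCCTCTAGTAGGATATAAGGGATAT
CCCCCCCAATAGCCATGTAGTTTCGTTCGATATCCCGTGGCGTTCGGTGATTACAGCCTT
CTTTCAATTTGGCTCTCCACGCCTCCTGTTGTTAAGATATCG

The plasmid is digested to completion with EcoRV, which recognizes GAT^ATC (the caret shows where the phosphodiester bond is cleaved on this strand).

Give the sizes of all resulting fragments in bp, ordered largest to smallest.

EcoRV sites (GATATC) start at positions 43, 91, 116, 149, 216.
EcoRV cuts after base 3 of each site, so after positions 45, 93, 118, 151, 218.
Circular molecule, 5 cuts → 5 fragments:
  46–93 → 48 bp
  94–118 → 25 bp
  119–151 → 33 bp
  152–218 → 67 bp
  219–222 then 1–45 → 4 + 45 = 49 bp
Sorted largest to smallest: 67, 49, 48, 33, 25 bp.

67, 49, 48, 33, 25 bp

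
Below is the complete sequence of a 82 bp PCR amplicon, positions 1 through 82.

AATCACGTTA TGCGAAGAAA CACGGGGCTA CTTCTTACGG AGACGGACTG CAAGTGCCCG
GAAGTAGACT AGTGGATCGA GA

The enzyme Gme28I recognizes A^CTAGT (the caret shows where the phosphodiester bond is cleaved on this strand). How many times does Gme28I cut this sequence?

ACTAGT occurs starting at position 68.
Gme28I cuts at 1 site.

1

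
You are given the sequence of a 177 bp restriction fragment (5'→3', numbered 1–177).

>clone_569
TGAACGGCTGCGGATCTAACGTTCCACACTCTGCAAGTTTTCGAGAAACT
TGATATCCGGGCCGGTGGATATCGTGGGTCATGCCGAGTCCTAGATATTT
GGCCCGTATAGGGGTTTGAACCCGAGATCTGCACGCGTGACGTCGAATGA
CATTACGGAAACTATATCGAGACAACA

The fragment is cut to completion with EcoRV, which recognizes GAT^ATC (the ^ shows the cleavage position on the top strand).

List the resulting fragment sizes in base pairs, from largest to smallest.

EcoRV sites (GATATC) start at positions 52, 68.
EcoRV cuts after base 3 of each site, so after positions 54, 70.
Linear molecule, 2 cuts → 3 fragments:
  1–54 → 54 bp
  55–70 → 16 bp
  71–177 → 107 bp
Sorted largest to smallest: 107, 54, 16 bp.

107, 54, 16 bp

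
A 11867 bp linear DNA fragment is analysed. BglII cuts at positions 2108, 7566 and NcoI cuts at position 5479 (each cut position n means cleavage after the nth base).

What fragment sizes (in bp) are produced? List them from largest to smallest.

Combined cut positions (sorted): 2108, 5479, 7566.
Linear molecule, 3 cuts → 4 fragments:
  2108 − 0 = 2108 bp
  5479 − 2108 = 3371 bp
  7566 − 5479 = 2087 bp
  11867 − 7566 = 4301 bp
Sorted largest to smallest: 4301, 3371, 2108, 2087 bp.

4301, 3371, 2108, 2087 bp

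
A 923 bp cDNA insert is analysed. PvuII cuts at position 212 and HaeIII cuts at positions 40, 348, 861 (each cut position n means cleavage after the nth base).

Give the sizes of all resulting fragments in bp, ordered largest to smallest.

513, 172, 136, 62, 40 bp

Combined cut positions (sorted): 40, 212, 348, 861.
Linear molecule, 4 cuts → 5 fragments:
  40 − 0 = 40 bp
  212 − 40 = 172 bp
  348 − 212 = 136 bp
  861 − 348 = 513 bp
  923 − 861 = 62 bp
Sorted largest to smallest: 513, 172, 136, 62, 40 bp.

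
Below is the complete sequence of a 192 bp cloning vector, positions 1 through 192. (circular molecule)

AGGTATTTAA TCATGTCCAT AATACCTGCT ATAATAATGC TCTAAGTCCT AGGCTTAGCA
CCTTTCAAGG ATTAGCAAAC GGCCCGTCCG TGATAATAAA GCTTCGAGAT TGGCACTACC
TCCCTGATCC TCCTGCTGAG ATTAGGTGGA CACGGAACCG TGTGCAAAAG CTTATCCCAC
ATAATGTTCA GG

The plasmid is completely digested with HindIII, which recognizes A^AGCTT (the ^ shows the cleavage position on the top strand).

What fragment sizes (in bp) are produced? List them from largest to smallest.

123, 69 bp

HindIII sites (AAGCTT) start at positions 99, 168.
HindIII cuts after the first base of each site, so after positions 99, 168.
Circular molecule, 2 cuts → 2 fragments:
  100–168 → 69 bp
  169–192 then 1–99 → 24 + 99 = 123 bp
Sorted largest to smallest: 123, 69 bp.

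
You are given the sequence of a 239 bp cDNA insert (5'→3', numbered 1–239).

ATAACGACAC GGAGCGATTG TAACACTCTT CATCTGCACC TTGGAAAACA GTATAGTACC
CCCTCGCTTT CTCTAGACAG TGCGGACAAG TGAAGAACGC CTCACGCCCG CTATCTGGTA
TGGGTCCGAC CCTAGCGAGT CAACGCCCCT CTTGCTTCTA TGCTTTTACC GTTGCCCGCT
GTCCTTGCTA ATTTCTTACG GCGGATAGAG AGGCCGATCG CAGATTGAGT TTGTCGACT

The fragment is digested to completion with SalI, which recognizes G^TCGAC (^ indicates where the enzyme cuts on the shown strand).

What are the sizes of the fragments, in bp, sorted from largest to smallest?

The SalI site (GTCGAC) starts at position 233.
SalI cuts after the first base of each site, so after position 233.
Linear molecule, 1 cut → 2 fragments:
  1–233 → 233 bp
  234–239 → 6 bp
Sorted largest to smallest: 233, 6 bp.

233, 6 bp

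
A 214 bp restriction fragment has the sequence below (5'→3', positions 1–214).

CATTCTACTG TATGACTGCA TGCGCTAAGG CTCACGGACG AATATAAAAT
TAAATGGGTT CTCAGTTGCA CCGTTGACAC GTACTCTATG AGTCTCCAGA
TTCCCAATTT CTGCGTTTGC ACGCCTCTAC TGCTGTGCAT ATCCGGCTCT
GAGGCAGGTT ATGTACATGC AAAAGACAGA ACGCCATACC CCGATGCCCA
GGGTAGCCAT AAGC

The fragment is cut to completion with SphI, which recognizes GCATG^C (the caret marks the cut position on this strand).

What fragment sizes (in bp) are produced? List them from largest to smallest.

The SphI site (GCATGC) starts at position 18.
SphI cuts after base 5 of each site (before the last base), so after position 22.
Linear molecule, 1 cut → 2 fragments:
  1–22 → 22 bp
  23–214 → 192 bp
Sorted largest to smallest: 192, 22 bp.

192, 22 bp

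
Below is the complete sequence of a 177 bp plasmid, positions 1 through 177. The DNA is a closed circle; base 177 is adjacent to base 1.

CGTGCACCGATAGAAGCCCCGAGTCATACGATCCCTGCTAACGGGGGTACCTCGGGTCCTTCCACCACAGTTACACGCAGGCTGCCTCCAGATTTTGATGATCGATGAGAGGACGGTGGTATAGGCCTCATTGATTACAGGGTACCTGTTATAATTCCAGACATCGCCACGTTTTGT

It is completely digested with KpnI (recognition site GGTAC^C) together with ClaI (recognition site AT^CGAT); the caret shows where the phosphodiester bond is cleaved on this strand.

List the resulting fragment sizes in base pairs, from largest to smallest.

82, 52, 43 bp

KpnI sites (GGTACC) start at positions 46, 141.
KpnI cuts after base 5 of each site (before the last base), so after positions 50, 145.
The ClaI site (ATCGAT) starts at position 101.
ClaI cuts after base 2 of each site, so after position 102.
Combined cut positions: 50, 102, 145.
Circular molecule, 3 cuts → 3 fragments:
  51–102 → 52 bp
  103–145 → 43 bp
  146–177 then 1–50 → 32 + 50 = 82 bp
Sorted largest to smallest: 82, 52, 43 bp.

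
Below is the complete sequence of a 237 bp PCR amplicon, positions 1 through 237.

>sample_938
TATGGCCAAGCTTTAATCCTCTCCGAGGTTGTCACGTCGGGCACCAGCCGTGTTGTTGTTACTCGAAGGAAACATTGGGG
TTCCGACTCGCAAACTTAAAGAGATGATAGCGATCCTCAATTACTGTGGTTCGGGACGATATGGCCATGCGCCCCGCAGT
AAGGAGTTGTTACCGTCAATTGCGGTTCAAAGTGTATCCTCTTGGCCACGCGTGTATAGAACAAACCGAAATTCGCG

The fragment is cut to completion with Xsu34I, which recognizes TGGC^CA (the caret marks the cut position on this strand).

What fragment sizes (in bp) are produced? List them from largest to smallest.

139, 61, 31, 6 bp

Xsu34I sites (TGGCCA) start at positions 3, 142, 203.
Xsu34I cuts after base 4 of each site, so after positions 6, 145, 206.
Linear molecule, 3 cuts → 4 fragments:
  1–6 → 6 bp
  7–145 → 139 bp
  146–206 → 61 bp
  207–237 → 31 bp
Sorted largest to smallest: 139, 61, 31, 6 bp.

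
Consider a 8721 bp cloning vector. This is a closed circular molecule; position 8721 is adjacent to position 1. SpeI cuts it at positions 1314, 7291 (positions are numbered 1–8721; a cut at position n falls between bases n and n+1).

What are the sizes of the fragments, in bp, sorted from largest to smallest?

5977, 2744 bp

Circular molecule, 2 cuts → 2 fragments:
  7291 − 1314 = 5977 bp
  wrap: 8721 − 7291 + 1314 = 2744 bp
Sorted largest to smallest: 5977, 2744 bp.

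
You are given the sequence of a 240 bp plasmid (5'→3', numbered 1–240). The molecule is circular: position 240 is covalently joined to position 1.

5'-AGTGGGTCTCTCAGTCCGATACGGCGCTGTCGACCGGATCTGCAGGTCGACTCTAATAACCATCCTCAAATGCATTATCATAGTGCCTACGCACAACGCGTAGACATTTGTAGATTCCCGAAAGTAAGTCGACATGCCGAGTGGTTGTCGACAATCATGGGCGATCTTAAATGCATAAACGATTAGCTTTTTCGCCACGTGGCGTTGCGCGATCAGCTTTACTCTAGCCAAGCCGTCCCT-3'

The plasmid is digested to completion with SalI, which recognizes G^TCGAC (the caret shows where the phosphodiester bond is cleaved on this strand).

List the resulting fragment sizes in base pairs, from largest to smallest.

SalI sites (GTCGAC) start at positions 29, 46, 128, 147.
SalI cuts after the first base of each site, so after positions 29, 46, 128, 147.
Circular molecule, 4 cuts → 4 fragments:
  30–46 → 17 bp
  47–128 → 82 bp
  129–147 → 19 bp
  148–240 then 1–29 → 93 + 29 = 122 bp
Sorted largest to smallest: 122, 82, 19, 17 bp.

122, 82, 19, 17 bp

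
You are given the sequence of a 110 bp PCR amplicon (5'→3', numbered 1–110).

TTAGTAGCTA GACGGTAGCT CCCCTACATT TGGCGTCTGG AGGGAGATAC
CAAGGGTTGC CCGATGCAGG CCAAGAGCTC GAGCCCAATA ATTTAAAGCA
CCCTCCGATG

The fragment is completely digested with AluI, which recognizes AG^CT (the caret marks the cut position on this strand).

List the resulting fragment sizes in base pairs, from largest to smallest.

59, 33, 11, 7 bp

AluI sites (AGCT) start at positions 6, 17, 76.
AluI cuts after base 2 of each site, so after positions 7, 18, 77.
Linear molecule, 3 cuts → 4 fragments:
  1–7 → 7 bp
  8–18 → 11 bp
  19–77 → 59 bp
  78–110 → 33 bp
Sorted largest to smallest: 59, 33, 11, 7 bp.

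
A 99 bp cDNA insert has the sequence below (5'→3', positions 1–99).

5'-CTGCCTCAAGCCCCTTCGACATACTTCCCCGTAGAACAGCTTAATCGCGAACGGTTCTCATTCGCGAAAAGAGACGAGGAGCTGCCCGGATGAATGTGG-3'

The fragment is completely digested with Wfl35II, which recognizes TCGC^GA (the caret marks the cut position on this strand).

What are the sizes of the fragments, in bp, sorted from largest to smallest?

Wfl35II sites (TCGCGA) start at positions 45, 62.
Wfl35II cuts after base 4 of each site, so after positions 48, 65.
Linear molecule, 2 cuts → 3 fragments:
  1–48 → 48 bp
  49–65 → 17 bp
  66–99 → 34 bp
Sorted largest to smallest: 48, 34, 17 bp.

48, 34, 17 bp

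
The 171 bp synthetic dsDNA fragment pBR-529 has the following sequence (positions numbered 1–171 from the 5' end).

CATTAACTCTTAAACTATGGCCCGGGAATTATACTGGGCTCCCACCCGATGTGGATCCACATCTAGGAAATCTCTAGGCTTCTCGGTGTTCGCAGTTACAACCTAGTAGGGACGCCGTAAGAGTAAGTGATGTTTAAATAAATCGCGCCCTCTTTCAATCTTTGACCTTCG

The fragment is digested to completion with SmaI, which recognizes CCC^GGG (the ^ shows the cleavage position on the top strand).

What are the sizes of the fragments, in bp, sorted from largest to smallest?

148, 23 bp

The SmaI site (CCCGGG) starts at position 21.
SmaI cuts after base 3 of each site, so after position 23.
Linear molecule, 1 cut → 2 fragments:
  1–23 → 23 bp
  24–171 → 148 bp
Sorted largest to smallest: 148, 23 bp.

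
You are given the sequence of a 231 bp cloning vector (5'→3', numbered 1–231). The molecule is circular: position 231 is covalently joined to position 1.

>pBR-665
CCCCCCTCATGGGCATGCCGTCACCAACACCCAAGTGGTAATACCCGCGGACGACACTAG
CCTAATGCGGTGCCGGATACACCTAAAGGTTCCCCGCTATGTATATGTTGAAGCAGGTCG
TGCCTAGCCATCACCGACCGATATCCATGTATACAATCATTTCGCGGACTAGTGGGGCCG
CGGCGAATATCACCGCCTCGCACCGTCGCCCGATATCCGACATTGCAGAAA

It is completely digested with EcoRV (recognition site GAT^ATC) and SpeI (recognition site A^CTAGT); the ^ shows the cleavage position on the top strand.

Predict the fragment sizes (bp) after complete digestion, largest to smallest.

EcoRV sites (GATATC) start at positions 140, 212.
EcoRV cuts after base 3 of each site, so after positions 142, 214.
The SpeI site (ACTAGT) starts at position 168.
SpeI cuts after the first base of each site, so after position 168.
Combined cut positions: 142, 168, 214.
Circular molecule, 3 cuts → 3 fragments:
  143–168 → 26 bp
  169–214 → 46 bp
  215–231 then 1–142 → 17 + 142 = 159 bp
Sorted largest to smallest: 159, 46, 26 bp.

159, 46, 26 bp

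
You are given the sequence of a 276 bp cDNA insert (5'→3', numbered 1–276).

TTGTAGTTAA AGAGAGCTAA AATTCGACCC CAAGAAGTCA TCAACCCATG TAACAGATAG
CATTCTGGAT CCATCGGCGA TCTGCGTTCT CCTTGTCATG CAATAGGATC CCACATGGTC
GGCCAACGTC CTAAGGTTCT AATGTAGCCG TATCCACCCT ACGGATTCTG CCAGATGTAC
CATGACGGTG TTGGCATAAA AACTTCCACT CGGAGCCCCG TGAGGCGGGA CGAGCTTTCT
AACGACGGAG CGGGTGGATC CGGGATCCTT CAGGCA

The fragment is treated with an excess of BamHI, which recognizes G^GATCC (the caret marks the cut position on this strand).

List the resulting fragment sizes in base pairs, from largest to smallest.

150, 67, 39, 13, 7 bp

BamHI sites (GGATCC) start at positions 67, 106, 256, 263.
BamHI cuts after the first base of each site, so after positions 67, 106, 256, 263.
Linear molecule, 4 cuts → 5 fragments:
  1–67 → 67 bp
  68–106 → 39 bp
  107–256 → 150 bp
  257–263 → 7 bp
  264–276 → 13 bp
Sorted largest to smallest: 150, 67, 39, 13, 7 bp.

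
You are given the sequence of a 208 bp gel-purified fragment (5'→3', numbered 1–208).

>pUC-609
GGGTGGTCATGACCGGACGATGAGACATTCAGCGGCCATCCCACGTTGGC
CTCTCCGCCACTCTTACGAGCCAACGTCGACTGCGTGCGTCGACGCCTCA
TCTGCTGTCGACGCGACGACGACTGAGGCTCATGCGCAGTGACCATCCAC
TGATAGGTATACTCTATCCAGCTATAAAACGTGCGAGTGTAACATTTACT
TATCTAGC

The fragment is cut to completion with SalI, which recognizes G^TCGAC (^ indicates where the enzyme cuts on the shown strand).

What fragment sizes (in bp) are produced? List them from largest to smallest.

101, 76, 18, 13 bp

SalI sites (GTCGAC) start at positions 76, 89, 107.
SalI cuts after the first base of each site, so after positions 76, 89, 107.
Linear molecule, 3 cuts → 4 fragments:
  1–76 → 76 bp
  77–89 → 13 bp
  90–107 → 18 bp
  108–208 → 101 bp
Sorted largest to smallest: 101, 76, 18, 13 bp.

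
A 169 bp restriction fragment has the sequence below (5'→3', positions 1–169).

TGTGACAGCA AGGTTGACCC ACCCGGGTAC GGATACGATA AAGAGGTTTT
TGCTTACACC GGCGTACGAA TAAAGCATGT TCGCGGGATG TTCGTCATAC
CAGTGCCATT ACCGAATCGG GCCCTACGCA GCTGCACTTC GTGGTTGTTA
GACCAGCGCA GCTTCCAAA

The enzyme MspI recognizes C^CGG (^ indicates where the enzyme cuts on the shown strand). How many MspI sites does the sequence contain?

CCGG occurs starting at positions 23, 59.
MspI cuts at 2 sites.

2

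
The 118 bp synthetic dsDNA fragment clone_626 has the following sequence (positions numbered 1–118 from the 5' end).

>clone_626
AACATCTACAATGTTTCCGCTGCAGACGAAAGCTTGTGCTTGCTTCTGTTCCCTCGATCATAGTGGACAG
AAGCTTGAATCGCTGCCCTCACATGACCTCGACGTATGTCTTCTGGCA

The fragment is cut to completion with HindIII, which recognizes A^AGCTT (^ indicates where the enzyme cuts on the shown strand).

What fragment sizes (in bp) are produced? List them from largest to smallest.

47, 41, 30 bp

HindIII sites (AAGCTT) start at positions 30, 71.
HindIII cuts after the first base of each site, so after positions 30, 71.
Linear molecule, 2 cuts → 3 fragments:
  1–30 → 30 bp
  31–71 → 41 bp
  72–118 → 47 bp
Sorted largest to smallest: 47, 41, 30 bp.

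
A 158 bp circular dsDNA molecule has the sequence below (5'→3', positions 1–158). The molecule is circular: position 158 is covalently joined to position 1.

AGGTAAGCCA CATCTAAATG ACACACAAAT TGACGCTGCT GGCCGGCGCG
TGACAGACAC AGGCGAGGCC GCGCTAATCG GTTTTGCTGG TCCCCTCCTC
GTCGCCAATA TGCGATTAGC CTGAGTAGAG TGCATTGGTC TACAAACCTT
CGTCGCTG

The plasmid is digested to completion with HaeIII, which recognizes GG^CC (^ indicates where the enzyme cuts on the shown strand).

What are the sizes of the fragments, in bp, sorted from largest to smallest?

HaeIII sites (GGCC) start at positions 41, 67.
HaeIII cuts after base 2 of each site, so after positions 42, 68.
Circular molecule, 2 cuts → 2 fragments:
  43–68 → 26 bp
  69–158 then 1–42 → 90 + 42 = 132 bp
Sorted largest to smallest: 132, 26 bp.

132, 26 bp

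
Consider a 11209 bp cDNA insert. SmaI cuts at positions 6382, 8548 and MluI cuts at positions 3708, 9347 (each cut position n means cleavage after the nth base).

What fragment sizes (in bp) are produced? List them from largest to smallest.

Combined cut positions (sorted): 3708, 6382, 8548, 9347.
Linear molecule, 4 cuts → 5 fragments:
  3708 − 0 = 3708 bp
  6382 − 3708 = 2674 bp
  8548 − 6382 = 2166 bp
  9347 − 8548 = 799 bp
  11209 − 9347 = 1862 bp
Sorted largest to smallest: 3708, 2674, 2166, 1862, 799 bp.

3708, 2674, 2166, 1862, 799 bp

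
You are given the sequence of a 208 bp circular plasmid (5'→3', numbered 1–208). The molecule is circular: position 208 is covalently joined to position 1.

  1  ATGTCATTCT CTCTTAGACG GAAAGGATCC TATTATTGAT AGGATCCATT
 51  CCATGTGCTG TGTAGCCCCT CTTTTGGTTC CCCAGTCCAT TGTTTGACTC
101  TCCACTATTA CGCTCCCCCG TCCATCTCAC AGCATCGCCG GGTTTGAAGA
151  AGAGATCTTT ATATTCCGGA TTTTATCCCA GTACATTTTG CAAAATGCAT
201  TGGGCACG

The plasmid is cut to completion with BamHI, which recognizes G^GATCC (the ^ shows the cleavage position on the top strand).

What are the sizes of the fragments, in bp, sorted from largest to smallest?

191, 17 bp

BamHI sites (GGATCC) start at positions 25, 42.
BamHI cuts after the first base of each site, so after positions 25, 42.
Circular molecule, 2 cuts → 2 fragments:
  26–42 → 17 bp
  43–208 then 1–25 → 166 + 25 = 191 bp
Sorted largest to smallest: 191, 17 bp.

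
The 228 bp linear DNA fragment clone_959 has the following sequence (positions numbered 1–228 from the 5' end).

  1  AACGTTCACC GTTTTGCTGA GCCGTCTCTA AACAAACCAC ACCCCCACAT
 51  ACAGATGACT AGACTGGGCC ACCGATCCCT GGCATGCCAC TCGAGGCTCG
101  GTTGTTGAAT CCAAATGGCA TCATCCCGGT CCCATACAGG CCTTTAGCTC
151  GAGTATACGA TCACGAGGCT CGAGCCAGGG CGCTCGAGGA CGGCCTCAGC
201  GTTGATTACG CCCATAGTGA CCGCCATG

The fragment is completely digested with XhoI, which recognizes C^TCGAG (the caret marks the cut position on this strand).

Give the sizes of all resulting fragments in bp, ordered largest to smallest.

90, 58, 45, 21, 14 bp

XhoI sites (CTCGAG) start at positions 90, 148, 169, 183.
XhoI cuts after the first base of each site, so after positions 90, 148, 169, 183.
Linear molecule, 4 cuts → 5 fragments:
  1–90 → 90 bp
  91–148 → 58 bp
  149–169 → 21 bp
  170–183 → 14 bp
  184–228 → 45 bp
Sorted largest to smallest: 90, 58, 45, 21, 14 bp.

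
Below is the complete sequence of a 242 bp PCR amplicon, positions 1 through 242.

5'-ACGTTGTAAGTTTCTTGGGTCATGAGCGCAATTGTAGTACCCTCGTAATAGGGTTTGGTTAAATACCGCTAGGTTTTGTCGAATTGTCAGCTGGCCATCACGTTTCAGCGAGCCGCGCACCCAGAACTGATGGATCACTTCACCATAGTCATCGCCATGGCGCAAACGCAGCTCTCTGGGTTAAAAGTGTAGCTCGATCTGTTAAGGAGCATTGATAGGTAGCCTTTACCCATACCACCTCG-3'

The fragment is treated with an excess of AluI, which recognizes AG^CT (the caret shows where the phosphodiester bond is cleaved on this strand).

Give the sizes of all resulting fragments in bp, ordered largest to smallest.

90, 81, 50, 21 bp

AluI sites (AGCT) start at positions 89, 170, 191.
AluI cuts after base 2 of each site, so after positions 90, 171, 192.
Linear molecule, 3 cuts → 4 fragments:
  1–90 → 90 bp
  91–171 → 81 bp
  172–192 → 21 bp
  193–242 → 50 bp
Sorted largest to smallest: 90, 81, 50, 21 bp.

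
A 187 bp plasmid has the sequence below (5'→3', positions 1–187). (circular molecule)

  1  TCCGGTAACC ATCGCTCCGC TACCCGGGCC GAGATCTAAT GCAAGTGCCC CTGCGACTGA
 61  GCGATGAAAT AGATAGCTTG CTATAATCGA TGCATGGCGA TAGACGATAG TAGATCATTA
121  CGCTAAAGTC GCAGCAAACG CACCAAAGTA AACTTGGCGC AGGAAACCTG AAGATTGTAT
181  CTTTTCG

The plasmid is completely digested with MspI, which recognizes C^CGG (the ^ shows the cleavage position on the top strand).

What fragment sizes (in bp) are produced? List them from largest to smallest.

165, 22 bp

MspI sites (CCGG) start at positions 2, 24.
MspI cuts after the first base of each site, so after positions 2, 24.
Circular molecule, 2 cuts → 2 fragments:
  3–24 → 22 bp
  25–187 then 1–2 → 163 + 2 = 165 bp
Sorted largest to smallest: 165, 22 bp.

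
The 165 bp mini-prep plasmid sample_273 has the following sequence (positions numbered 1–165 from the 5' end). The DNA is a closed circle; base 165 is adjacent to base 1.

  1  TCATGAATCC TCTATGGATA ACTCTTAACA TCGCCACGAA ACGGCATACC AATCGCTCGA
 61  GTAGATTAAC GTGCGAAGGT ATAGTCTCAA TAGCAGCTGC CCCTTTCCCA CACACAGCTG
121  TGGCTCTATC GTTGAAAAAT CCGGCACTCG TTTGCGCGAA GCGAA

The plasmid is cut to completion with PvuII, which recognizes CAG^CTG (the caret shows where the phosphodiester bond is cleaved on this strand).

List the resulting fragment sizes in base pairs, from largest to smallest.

PvuII sites (CAGCTG) start at positions 94, 115.
PvuII cuts after base 3 of each site, so after positions 96, 117.
Circular molecule, 2 cuts → 2 fragments:
  97–117 → 21 bp
  118–165 then 1–96 → 48 + 96 = 144 bp
Sorted largest to smallest: 144, 21 bp.

144, 21 bp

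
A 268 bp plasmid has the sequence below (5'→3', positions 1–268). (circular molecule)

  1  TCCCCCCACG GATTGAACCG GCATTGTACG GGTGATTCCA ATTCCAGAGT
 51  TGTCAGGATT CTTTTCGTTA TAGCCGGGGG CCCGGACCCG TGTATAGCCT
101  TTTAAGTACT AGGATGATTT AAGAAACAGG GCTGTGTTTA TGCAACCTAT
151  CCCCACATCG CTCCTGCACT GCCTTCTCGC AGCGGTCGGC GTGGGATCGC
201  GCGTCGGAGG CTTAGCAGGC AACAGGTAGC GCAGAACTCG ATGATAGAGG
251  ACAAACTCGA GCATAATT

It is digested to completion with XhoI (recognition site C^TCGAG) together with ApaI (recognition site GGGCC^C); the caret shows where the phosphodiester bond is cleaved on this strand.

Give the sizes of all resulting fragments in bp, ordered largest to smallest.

The XhoI site (CTCGAG) starts at position 256.
XhoI cuts after the first base of each site, so after position 256.
The ApaI site (GGGCCC) starts at position 78.
ApaI cuts after base 5 of each site (before the last base), so after position 82.
Combined cut positions: 82, 256.
Circular molecule, 2 cuts → 2 fragments:
  83–256 → 174 bp
  257–268 then 1–82 → 12 + 82 = 94 bp
Sorted largest to smallest: 174, 94 bp.

174, 94 bp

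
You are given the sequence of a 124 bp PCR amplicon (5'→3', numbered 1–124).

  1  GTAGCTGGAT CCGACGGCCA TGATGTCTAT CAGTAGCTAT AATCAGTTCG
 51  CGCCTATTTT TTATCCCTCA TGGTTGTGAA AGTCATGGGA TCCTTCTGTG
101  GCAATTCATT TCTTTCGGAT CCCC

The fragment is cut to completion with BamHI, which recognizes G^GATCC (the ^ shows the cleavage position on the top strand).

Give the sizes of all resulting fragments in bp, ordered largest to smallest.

BamHI sites (GGATCC) start at positions 7, 88, 117.
BamHI cuts after the first base of each site, so after positions 7, 88, 117.
Linear molecule, 3 cuts → 4 fragments:
  1–7 → 7 bp
  8–88 → 81 bp
  89–117 → 29 bp
  118–124 → 7 bp
Sorted largest to smallest: 81, 29, 7, 7 bp.

81, 29, 7, 7 bp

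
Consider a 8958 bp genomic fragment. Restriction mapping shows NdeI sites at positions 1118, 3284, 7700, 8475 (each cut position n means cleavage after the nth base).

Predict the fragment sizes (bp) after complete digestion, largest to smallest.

4416, 2166, 1118, 775, 483 bp

Linear molecule, 4 cuts → 5 fragments:
  1118 − 0 = 1118 bp
  3284 − 1118 = 2166 bp
  7700 − 3284 = 4416 bp
  8475 − 7700 = 775 bp
  8958 − 8475 = 483 bp
Sorted largest to smallest: 4416, 2166, 1118, 775, 483 bp.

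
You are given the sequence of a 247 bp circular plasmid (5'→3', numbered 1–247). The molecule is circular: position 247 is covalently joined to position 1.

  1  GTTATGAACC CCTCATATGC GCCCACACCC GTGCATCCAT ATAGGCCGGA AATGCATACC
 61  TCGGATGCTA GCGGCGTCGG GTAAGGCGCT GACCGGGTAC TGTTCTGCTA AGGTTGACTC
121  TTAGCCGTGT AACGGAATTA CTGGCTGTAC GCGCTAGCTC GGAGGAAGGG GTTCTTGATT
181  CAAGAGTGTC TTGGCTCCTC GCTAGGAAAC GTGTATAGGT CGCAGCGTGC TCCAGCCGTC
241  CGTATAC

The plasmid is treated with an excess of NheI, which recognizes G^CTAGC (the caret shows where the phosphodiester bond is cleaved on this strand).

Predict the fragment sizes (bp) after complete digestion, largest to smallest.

NheI sites (GCTAGC) start at positions 67, 153.
NheI cuts after the first base of each site, so after positions 67, 153.
Circular molecule, 2 cuts → 2 fragments:
  68–153 → 86 bp
  154–247 then 1–67 → 94 + 67 = 161 bp
Sorted largest to smallest: 161, 86 bp.

161, 86 bp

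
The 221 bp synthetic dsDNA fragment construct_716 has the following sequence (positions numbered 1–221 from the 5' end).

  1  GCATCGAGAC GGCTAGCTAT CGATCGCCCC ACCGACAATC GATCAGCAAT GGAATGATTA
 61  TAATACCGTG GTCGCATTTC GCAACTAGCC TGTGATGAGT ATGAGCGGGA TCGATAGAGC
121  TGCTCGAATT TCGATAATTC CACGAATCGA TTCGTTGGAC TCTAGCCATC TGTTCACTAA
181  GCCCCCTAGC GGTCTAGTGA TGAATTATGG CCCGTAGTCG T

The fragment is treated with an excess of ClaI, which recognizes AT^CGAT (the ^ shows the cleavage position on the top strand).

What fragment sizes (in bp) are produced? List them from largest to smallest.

74, 72, 36, 20, 19 bp

ClaI sites (ATCGAT) start at positions 19, 38, 110, 146.
ClaI cuts after base 2 of each site, so after positions 20, 39, 111, 147.
Linear molecule, 4 cuts → 5 fragments:
  1–20 → 20 bp
  21–39 → 19 bp
  40–111 → 72 bp
  112–147 → 36 bp
  148–221 → 74 bp
Sorted largest to smallest: 74, 72, 36, 20, 19 bp.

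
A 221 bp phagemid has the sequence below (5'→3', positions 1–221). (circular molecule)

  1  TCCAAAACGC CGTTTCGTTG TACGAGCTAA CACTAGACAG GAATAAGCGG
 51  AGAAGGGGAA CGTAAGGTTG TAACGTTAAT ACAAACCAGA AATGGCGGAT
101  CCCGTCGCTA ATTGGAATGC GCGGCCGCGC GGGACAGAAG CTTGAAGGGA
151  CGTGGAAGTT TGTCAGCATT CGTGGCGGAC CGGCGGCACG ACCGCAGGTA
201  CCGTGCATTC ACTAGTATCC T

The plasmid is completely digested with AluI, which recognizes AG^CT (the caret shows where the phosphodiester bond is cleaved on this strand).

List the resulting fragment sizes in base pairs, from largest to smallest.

114, 107 bp

AluI sites (AGCT) start at positions 25, 139.
AluI cuts after base 2 of each site, so after positions 26, 140.
Circular molecule, 2 cuts → 2 fragments:
  27–140 → 114 bp
  141–221 then 1–26 → 81 + 26 = 107 bp
Sorted largest to smallest: 114, 107 bp.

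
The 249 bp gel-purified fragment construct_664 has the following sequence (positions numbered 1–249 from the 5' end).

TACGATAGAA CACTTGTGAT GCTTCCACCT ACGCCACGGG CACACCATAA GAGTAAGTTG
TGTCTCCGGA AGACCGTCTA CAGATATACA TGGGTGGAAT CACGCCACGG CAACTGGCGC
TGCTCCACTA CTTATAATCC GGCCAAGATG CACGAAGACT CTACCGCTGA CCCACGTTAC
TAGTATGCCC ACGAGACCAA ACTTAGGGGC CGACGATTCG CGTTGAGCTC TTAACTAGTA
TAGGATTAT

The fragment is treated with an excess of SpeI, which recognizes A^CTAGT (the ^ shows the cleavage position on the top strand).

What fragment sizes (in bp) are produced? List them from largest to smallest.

SpeI sites (ACTAGT) start at positions 179, 234.
SpeI cuts after the first base of each site, so after positions 179, 234.
Linear molecule, 2 cuts → 3 fragments:
  1–179 → 179 bp
  180–234 → 55 bp
  235–249 → 15 bp
Sorted largest to smallest: 179, 55, 15 bp.

179, 55, 15 bp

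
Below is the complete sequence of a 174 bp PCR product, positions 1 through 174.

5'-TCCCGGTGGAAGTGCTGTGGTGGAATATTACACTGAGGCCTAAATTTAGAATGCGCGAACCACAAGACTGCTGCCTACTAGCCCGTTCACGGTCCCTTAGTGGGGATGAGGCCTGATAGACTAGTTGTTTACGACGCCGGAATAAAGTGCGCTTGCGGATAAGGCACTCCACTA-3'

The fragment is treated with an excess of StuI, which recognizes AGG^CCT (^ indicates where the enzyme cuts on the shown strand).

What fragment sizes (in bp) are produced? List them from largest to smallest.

73, 63, 38 bp

StuI sites (AGGCCT) start at positions 36, 109.
StuI cuts after base 3 of each site, so after positions 38, 111.
Linear molecule, 2 cuts → 3 fragments:
  1–38 → 38 bp
  39–111 → 73 bp
  112–174 → 63 bp
Sorted largest to smallest: 73, 63, 38 bp.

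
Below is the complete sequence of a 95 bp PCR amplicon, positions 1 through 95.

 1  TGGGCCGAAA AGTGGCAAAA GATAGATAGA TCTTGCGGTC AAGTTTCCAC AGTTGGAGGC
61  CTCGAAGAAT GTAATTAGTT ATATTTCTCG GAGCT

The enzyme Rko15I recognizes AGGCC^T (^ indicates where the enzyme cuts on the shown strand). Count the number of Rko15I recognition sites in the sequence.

1

AGGCCT occurs starting at position 57.
Rko15I cuts at 1 site.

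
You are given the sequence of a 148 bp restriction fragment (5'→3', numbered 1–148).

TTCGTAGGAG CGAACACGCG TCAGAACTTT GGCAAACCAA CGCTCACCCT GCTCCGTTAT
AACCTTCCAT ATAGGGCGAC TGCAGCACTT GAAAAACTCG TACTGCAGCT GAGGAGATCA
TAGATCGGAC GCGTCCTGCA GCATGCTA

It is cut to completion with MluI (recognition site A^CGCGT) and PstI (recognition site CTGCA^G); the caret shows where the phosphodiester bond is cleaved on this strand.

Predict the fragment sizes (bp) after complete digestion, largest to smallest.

MluI sites (ACGCGT) start at positions 16, 129.
MluI cuts after the first base of each site, so after positions 16, 129.
PstI sites (CTGCAG) start at positions 80, 103, 136.
PstI cuts after base 5 of each site (before the last base), so after positions 84, 107, 140.
Combined cut positions: 16, 84, 107, 129, 140.
Linear molecule, 5 cuts → 6 fragments:
  1–16 → 16 bp
  17–84 → 68 bp
  85–107 → 23 bp
  108–129 → 22 bp
  130–140 → 11 bp
  141–148 → 8 bp
Sorted largest to smallest: 68, 23, 22, 16, 11, 8 bp.

68, 23, 22, 16, 11, 8 bp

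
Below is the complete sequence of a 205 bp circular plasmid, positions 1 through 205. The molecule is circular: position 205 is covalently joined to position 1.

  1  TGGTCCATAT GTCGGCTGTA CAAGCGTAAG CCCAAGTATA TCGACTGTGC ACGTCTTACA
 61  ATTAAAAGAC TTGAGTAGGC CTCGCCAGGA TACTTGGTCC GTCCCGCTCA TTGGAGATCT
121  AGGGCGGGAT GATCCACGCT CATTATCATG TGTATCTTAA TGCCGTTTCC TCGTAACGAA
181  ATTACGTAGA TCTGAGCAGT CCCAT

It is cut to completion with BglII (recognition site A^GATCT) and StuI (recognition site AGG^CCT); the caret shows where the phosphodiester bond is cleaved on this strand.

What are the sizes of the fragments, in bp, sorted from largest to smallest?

BglII sites (AGATCT) start at positions 115, 188.
BglII cuts after the first base of each site, so after positions 115, 188.
The StuI site (AGGCCT) starts at position 77.
StuI cuts after base 3 of each site, so after position 79.
Combined cut positions: 79, 115, 188.
Circular molecule, 3 cuts → 3 fragments:
  80–115 → 36 bp
  116–188 → 73 bp
  189–205 then 1–79 → 17 + 79 = 96 bp
Sorted largest to smallest: 96, 73, 36 bp.

96, 73, 36 bp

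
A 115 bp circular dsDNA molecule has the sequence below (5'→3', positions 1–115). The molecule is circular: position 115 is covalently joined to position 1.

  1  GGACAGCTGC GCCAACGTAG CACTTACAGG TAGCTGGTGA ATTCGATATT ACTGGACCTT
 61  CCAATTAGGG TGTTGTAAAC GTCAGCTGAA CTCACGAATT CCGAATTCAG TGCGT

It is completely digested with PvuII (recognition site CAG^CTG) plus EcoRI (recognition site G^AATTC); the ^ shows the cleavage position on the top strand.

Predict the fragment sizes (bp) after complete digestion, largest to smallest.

PvuII sites (CAGCTG) start at positions 4, 83.
PvuII cuts after base 3 of each site, so after positions 6, 85.
EcoRI sites (GAATTC) start at positions 39, 96, 103.
EcoRI cuts after the first base of each site, so after positions 39, 96, 103.
Combined cut positions: 6, 39, 85, 96, 103.
Circular molecule, 5 cuts → 5 fragments:
  7–39 → 33 bp
  40–85 → 46 bp
  86–96 → 11 bp
  97–103 → 7 bp
  104–115 then 1–6 → 12 + 6 = 18 bp
Sorted largest to smallest: 46, 33, 18, 11, 7 bp.

46, 33, 18, 11, 7 bp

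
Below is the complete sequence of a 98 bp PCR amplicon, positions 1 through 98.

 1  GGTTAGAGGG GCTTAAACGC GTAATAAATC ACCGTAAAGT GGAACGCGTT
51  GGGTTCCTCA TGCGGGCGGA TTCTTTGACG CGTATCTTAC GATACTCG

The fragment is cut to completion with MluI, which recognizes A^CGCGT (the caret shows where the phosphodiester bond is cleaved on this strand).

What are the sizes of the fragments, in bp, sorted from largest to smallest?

MluI sites (ACGCGT) start at positions 17, 44, 78.
MluI cuts after the first base of each site, so after positions 17, 44, 78.
Linear molecule, 3 cuts → 4 fragments:
  1–17 → 17 bp
  18–44 → 27 bp
  45–78 → 34 bp
  79–98 → 20 bp
Sorted largest to smallest: 34, 27, 20, 17 bp.

34, 27, 20, 17 bp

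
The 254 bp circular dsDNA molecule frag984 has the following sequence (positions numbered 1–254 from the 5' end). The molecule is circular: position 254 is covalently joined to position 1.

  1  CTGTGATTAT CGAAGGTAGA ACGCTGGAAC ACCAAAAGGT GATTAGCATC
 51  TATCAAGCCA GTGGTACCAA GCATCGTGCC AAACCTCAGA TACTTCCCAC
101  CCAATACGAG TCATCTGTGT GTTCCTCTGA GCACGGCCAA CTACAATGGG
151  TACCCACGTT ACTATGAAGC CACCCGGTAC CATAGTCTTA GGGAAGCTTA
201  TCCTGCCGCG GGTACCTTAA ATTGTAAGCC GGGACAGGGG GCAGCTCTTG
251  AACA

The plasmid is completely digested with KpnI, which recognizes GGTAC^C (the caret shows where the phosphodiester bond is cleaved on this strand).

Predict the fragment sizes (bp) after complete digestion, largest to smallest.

106, 86, 35, 27 bp

KpnI sites (GGTACC) start at positions 63, 149, 176, 211.
KpnI cuts after base 5 of each site (before the last base), so after positions 67, 153, 180, 215.
Circular molecule, 4 cuts → 4 fragments:
  68–153 → 86 bp
  154–180 → 27 bp
  181–215 → 35 bp
  216–254 then 1–67 → 39 + 67 = 106 bp
Sorted largest to smallest: 106, 86, 35, 27 bp.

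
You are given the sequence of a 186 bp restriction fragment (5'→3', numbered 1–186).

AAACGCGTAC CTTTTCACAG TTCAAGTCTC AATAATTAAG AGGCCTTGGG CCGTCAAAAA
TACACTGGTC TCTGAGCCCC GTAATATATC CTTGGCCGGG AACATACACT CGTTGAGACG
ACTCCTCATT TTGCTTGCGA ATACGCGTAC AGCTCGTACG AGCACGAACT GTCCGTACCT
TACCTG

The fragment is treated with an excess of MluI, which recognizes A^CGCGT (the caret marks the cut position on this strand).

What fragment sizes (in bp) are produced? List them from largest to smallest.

MluI sites (ACGCGT) start at positions 3, 143.
MluI cuts after the first base of each site, so after positions 3, 143.
Linear molecule, 2 cuts → 3 fragments:
  1–3 → 3 bp
  4–143 → 140 bp
  144–186 → 43 bp
Sorted largest to smallest: 140, 43, 3 bp.

140, 43, 3 bp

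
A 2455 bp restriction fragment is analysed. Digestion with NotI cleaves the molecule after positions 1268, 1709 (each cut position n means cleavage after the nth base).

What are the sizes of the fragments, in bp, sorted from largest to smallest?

1268, 746, 441 bp

Linear molecule, 2 cuts → 3 fragments:
  1268 − 0 = 1268 bp
  1709 − 1268 = 441 bp
  2455 − 1709 = 746 bp
Sorted largest to smallest: 1268, 746, 441 bp.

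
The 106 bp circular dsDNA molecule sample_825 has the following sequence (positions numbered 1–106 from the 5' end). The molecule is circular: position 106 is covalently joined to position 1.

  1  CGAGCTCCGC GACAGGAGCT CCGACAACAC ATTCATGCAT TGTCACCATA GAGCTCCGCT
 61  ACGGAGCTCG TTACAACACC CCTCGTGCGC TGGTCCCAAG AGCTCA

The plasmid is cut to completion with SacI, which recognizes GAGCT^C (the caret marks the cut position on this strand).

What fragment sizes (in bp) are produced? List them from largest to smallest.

SacI sites (GAGCTC) start at positions 2, 16, 51, 64, 100.
SacI cuts after base 5 of each site (before the last base), so after positions 6, 20, 55, 68, 104.
Circular molecule, 5 cuts → 5 fragments:
  7–20 → 14 bp
  21–55 → 35 bp
  56–68 → 13 bp
  69–104 → 36 bp
  105–106 then 1–6 → 2 + 6 = 8 bp
Sorted largest to smallest: 36, 35, 14, 13, 8 bp.

36, 35, 14, 13, 8 bp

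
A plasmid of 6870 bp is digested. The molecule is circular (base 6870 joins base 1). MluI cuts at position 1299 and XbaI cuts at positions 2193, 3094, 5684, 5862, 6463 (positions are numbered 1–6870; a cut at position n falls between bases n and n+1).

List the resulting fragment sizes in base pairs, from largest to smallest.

2590, 1706, 901, 894, 601, 178 bp

Combined cut positions (sorted): 1299, 2193, 3094, 5684, 5862, 6463.
Circular molecule, 6 cuts → 6 fragments:
  2193 − 1299 = 894 bp
  3094 − 2193 = 901 bp
  5684 − 3094 = 2590 bp
  5862 − 5684 = 178 bp
  6463 − 5862 = 601 bp
  wrap: 6870 − 6463 + 1299 = 1706 bp
Sorted largest to smallest: 2590, 1706, 901, 894, 601, 178 bp.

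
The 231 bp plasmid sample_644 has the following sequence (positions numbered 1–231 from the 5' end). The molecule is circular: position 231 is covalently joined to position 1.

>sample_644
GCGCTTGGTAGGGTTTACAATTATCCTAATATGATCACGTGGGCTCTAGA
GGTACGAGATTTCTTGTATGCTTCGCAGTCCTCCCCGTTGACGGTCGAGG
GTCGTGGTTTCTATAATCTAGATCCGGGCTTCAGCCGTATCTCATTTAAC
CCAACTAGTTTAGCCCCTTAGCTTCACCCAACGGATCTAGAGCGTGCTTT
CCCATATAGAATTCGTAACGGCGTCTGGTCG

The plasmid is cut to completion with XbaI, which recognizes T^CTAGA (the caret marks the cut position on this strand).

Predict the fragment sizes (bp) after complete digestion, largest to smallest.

90, 72, 69 bp

XbaI sites (TCTAGA) start at positions 45, 117, 186.
XbaI cuts after the first base of each site, so after positions 45, 117, 186.
Circular molecule, 3 cuts → 3 fragments:
  46–117 → 72 bp
  118–186 → 69 bp
  187–231 then 1–45 → 45 + 45 = 90 bp
Sorted largest to smallest: 90, 72, 69 bp.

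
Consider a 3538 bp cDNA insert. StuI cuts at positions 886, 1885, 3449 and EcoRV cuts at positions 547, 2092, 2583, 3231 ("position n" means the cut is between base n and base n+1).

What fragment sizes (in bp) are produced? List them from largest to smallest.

999, 648, 547, 491, 339, 218, 207, 89 bp

Combined cut positions (sorted): 547, 886, 1885, 2092, 2583, 3231, 3449.
Linear molecule, 7 cuts → 8 fragments:
  547 − 0 = 547 bp
  886 − 547 = 339 bp
  1885 − 886 = 999 bp
  2092 − 1885 = 207 bp
  2583 − 2092 = 491 bp
  3231 − 2583 = 648 bp
  3449 − 3231 = 218 bp
  3538 − 3449 = 89 bp
Sorted largest to smallest: 999, 648, 547, 491, 339, 218, 207, 89 bp.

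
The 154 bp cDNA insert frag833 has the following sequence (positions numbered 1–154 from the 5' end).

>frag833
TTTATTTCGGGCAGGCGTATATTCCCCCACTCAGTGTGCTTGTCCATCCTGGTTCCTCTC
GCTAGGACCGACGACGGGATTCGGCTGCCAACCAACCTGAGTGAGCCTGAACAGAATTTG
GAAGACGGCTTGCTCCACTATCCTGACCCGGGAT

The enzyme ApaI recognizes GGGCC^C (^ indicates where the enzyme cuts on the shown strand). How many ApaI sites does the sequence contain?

0

No occurrence of GGGCCC is present in the sequence.
ApaI does not cut: 0 sites.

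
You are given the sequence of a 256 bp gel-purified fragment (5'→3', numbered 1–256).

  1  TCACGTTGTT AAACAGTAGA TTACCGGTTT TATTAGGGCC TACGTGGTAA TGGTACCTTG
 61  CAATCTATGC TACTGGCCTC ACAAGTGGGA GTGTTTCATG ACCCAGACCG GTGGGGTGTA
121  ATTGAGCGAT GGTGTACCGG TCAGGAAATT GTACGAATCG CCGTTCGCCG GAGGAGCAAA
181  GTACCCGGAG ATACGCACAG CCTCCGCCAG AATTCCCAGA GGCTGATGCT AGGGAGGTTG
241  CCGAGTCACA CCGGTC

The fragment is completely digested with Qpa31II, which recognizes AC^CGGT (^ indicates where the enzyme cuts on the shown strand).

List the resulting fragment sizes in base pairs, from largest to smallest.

Qpa31II sites (ACCGGT) start at positions 23, 107, 136, 250.
Qpa31II cuts after base 2 of each site, so after positions 24, 108, 137, 251.
Linear molecule, 4 cuts → 5 fragments:
  1–24 → 24 bp
  25–108 → 84 bp
  109–137 → 29 bp
  138–251 → 114 bp
  252–256 → 5 bp
Sorted largest to smallest: 114, 84, 29, 24, 5 bp.

114, 84, 29, 24, 5 bp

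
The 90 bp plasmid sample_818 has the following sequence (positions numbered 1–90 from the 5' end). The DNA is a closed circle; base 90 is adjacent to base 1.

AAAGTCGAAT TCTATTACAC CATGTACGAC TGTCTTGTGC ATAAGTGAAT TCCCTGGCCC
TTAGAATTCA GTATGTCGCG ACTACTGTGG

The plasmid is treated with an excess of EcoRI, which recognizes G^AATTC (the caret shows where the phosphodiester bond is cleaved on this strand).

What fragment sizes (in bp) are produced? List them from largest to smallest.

40, 33, 17 bp

EcoRI sites (GAATTC) start at positions 7, 47, 64.
EcoRI cuts after the first base of each site, so after positions 7, 47, 64.
Circular molecule, 3 cuts → 3 fragments:
  8–47 → 40 bp
  48–64 → 17 bp
  65–90 then 1–7 → 26 + 7 = 33 bp
Sorted largest to smallest: 40, 33, 17 bp.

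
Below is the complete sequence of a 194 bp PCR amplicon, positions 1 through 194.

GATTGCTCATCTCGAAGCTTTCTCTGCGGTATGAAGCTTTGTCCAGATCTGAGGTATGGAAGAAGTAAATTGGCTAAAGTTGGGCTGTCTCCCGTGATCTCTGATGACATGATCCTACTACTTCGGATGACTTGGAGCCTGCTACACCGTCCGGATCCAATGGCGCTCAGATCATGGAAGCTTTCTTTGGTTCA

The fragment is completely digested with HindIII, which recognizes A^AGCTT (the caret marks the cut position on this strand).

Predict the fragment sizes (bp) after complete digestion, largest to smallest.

144, 19, 16, 15 bp

HindIII sites (AAGCTT) start at positions 15, 34, 178.
HindIII cuts after the first base of each site, so after positions 15, 34, 178.
Linear molecule, 3 cuts → 4 fragments:
  1–15 → 15 bp
  16–34 → 19 bp
  35–178 → 144 bp
  179–194 → 16 bp
Sorted largest to smallest: 144, 19, 16, 15 bp.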